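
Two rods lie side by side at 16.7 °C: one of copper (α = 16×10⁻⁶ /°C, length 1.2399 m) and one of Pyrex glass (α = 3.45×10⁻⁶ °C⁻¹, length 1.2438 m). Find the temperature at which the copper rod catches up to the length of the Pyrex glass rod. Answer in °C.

L₁(1 + α₁ΔT) = L₂(1 + α₂ΔT) ⇒ ΔT = (L₂ − L₁)/(α₁L₁ − α₂L₂)
L₂ − L₁ = 1.2438 − 1.2399 = 3.90×10⁻³ m
α₁L₁ − α₂L₂ = 16×10⁻⁶×1.2399 − 3.45×10⁻⁶×1.2438 = 1.554729×10⁻⁵ m/K
ΔT = 3.90×10⁻³ / 1.554729×10⁻⁵ = 250.848 K
T = 16.7 + 250.848 = 267.548 °C

T = 267.5 °C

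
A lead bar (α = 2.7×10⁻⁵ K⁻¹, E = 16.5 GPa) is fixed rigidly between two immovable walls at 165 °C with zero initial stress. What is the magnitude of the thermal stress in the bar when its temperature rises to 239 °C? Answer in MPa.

σ = 33.0 MPa

Fully constrained: the free strain ε = αΔT is blocked, so σ = Eε = EαΔT.
|ΔT| = 74 K
σ = 16.5×10⁹ × 2.7×10⁻⁵ × 74 = 3.30×10⁷ Pa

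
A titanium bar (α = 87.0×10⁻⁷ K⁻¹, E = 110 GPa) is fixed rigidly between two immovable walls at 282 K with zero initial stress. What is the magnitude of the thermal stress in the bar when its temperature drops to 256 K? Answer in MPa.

Fully constrained: the free strain ε = αΔT is blocked, so σ = Eε = EαΔT.
|ΔT| = 26 K
σ = 110×10⁹ × 87.0×10⁻⁷ × 26 = 2.49×10⁷ Pa

σ = 24.9 MPa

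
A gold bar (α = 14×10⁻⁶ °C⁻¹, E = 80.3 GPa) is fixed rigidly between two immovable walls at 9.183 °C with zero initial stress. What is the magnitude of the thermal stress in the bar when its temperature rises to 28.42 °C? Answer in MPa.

σ = 21.6 MPa

Fully constrained: the free strain ε = αΔT is blocked, so σ = Eε = EαΔT.
|ΔT| = 19.237 K
σ = 80.3×10⁹ × 14×10⁻⁶ × 19.237 = 2.16×10⁷ Pa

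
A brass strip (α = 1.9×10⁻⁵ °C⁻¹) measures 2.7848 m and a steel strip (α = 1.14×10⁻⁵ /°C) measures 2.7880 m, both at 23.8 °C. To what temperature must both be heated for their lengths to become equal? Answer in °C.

T = 175.3 °C

Equal length when α₁L₁ΔT − α₂L₂ΔT = L₂ − L₁ = 3.20×10⁻³ m
α₁L₁ = 5.29112×10⁻⁵, α₂L₂ = 3.17832×10⁻⁵ → Δ(αL) = 2.1128×10⁻⁵ m/K
ΔT = 3.20×10⁻³ / 2.1128×10⁻⁵ = 151.458 K, so T = 23.8 + 151.458 = 175.258 °C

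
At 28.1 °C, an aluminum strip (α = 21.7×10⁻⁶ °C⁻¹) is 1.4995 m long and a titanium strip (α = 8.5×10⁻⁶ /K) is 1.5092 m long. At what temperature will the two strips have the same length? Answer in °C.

T = 520.2 °C

Equal length when α₁L₁ΔT − α₂L₂ΔT = L₂ − L₁ = 9.70×10⁻³ m
α₁L₁ = 3.253915×10⁻⁵, α₂L₂ = 1.28282×10⁻⁵ → Δ(αL) = 1.971095×10⁻⁵ m/K
ΔT = 9.70×10⁻³ / 1.971095×10⁻⁵ = 492.112 K, so T = 28.1 + 492.112 = 520.212 °C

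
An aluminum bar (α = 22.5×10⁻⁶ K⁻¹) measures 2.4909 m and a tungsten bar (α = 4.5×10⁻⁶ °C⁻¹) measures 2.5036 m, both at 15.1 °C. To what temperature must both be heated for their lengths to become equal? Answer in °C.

T = 298.7 °C

Equal length when α₁L₁ΔT − α₂L₂ΔT = L₂ − L₁ = 1.27×10⁻² m
α₁L₁ = 5.604525×10⁻⁵, α₂L₂ = 1.12662×10⁻⁵ → Δ(αL) = 4.477905×10⁻⁵ m/K
ΔT = 1.27×10⁻² / 4.477905×10⁻⁵ = 283.615 K, so T = 15.1 + 283.615 = 298.715 °C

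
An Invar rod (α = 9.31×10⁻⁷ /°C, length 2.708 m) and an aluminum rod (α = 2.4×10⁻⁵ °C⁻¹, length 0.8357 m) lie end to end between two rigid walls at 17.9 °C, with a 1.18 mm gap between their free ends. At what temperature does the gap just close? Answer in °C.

T = 70.2 °C

Gap closes when ΔL₁ + ΔL₂ = 1.18 mm = 1.18×10⁻³ m
(α₁L₁ + α₂L₂)ΔT = g
α₁L₁ + α₂L₂ = 9.31×10⁻⁷×2.708 + 2.4×10⁻⁵×0.8357 = 2.2577948×10⁻⁵ m/K
ΔT = 1.18×10⁻³ / 2.2577948×10⁻⁵ = 52.263 K
T = 17.9 + 52.263 = 70.163 °C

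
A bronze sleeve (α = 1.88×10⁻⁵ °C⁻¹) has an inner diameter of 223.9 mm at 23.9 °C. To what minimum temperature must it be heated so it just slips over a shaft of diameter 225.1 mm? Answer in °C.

Required Δd = 225.1 − 223.9 = 1.2 mm
Δd = αd₀ΔT ⇒ ΔT = Δd/(αd₀) = 1.2 / (1.88×10⁻⁵ × 223.9) = 285.08 K
T_min = 23.9 + 285.08 = 308.98 °C

T = 309 °C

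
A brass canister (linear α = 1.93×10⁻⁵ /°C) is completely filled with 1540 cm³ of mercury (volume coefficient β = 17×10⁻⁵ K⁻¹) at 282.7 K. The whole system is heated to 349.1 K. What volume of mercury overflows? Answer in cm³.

The canister also expands: β_container ≈ 3α = 5.79×10⁻⁵ /K
Net overflow = V₀(β_liq − 3α_cont)ΔT
β − 3α = 1.70×10⁻⁴ − 5.79×10⁻⁵ = 1.121×10⁻⁴ /K; ΔT = 66.4 K
ΔV = 1540 × 1.121×10⁻⁴ × 66.4 = 11.5 cm³

11.5 cm³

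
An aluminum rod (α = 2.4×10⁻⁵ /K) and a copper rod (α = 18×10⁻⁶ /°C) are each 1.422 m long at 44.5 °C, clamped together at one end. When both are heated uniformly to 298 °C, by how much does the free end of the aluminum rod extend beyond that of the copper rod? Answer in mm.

2.16 mm

ΔT = 253.5 K
aluminum: ΔL = 2.4×10⁻⁵ × 1.422 m × 253.5 = 8.6514×10⁻³ m = 8.6514 mm
copper: ΔL = 18×10⁻⁶ × 1.422 m × 253.5 = 6.4886×10⁻³ m = 6.4886 mm
difference = 8.6514 − 6.4886 = 2.1628 mm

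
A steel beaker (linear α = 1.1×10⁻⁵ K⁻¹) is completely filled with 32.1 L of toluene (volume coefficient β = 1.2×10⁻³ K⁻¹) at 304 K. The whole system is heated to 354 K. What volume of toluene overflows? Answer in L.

The beaker also expands: β_container ≈ 3α = 3.3×10⁻⁵ /K
Net overflow = V₀(β_liq − 3α_cont)ΔT
β − 3α = 1.20×10⁻³ − 3.3×10⁻⁵ = 1.167×10⁻³ /K; ΔT = 50 K
ΔV = 32.1 × 1.167×10⁻³ × 50 = 1.87 L

1.87 L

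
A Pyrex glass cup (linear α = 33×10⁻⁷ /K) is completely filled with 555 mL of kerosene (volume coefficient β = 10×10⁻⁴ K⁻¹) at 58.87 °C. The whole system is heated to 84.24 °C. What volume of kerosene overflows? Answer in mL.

13.9 mL

The cup also expands: β_container ≈ 3α = 9.9×10⁻⁶ /K
Net overflow = V₀(β_liq − 3α_cont)ΔT
β − 3α = 1.00×10⁻³ − 9.9×10⁻⁶ = 9.901×10⁻⁴ /K; ΔT = 25.37 K
ΔV = 555 × 9.901×10⁻⁴ × 25.37 = 13.9 mL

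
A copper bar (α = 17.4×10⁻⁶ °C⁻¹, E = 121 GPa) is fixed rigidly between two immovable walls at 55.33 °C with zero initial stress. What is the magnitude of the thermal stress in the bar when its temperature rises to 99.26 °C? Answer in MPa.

Fully constrained: the free strain ε = αΔT is blocked, so σ = Eε = EαΔT.
|ΔT| = 43.93 K
σ = 121×10⁹ × 17.4×10⁻⁶ × 43.93 = 9.25×10⁷ Pa

σ = 92.5 MPa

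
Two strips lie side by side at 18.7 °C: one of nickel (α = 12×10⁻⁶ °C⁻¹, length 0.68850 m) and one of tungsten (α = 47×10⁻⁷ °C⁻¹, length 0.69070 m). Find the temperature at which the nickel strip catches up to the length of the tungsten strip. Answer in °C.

T = 457.3 °C

L₁(1 + α₁ΔT) = L₂(1 + α₂ΔT) ⇒ ΔT = (L₂ − L₁)/(α₁L₁ − α₂L₂)
L₂ − L₁ = 0.69070 − 0.68850 = 2.20×10⁻³ m
α₁L₁ − α₂L₂ = 12×10⁻⁶×0.68850 − 47×10⁻⁷×0.69070 = 5.01571×10⁻⁶ m/K
ΔT = 2.20×10⁻³ / 5.01571×10⁻⁶ = 438.622 K
T = 18.7 + 438.622 = 457.322 °C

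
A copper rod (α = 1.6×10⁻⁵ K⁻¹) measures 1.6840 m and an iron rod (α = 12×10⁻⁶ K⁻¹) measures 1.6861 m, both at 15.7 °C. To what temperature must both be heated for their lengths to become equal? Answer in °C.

Equal length when α₁L₁ΔT − α₂L₂ΔT = L₂ − L₁ = 2.10×10⁻³ m
α₁L₁ = 2.6944×10⁻⁵, α₂L₂ = 2.02332×10⁻⁵ → Δ(αL) = 6.7108×10⁻⁶ m/K
ΔT = 2.10×10⁻³ / 6.7108×10⁻⁶ = 312.928 K, so T = 15.7 + 312.928 = 328.628 °C

T = 328.6 °C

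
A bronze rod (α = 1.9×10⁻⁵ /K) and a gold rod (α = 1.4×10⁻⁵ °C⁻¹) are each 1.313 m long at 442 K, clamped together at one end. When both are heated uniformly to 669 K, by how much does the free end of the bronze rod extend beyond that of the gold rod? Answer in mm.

ΔT = 227 K
bronze: ΔL = 1.9×10⁻⁵ × 1.313 m × 227 = 5.6630×10⁻³ m = 5.6630 mm
gold: ΔL = 1.4×10⁻⁵ × 1.313 m × 227 = 4.1727×10⁻³ m = 4.1727 mm
difference = 5.6630 − 4.1727 = 1.4903 mm

1.49 mm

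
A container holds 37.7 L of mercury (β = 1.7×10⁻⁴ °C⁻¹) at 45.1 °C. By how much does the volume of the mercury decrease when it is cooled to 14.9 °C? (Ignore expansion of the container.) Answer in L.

|ΔT| = |14.9 − 45.1| = 30.2 K
ΔV = βV₀ΔT = (1.7×10⁻⁴)(37.7)(30.2) = 0.194 L

ΔV = 0.194 L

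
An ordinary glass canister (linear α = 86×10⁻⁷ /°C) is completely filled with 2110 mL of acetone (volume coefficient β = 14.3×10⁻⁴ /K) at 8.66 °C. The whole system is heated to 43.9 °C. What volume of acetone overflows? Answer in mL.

The canister also expands: β_container ≈ 3α = 2.58×10⁻⁵ /K
Net overflow = V₀(β_liq − 3α_cont)ΔT
β − 3α = 1.43×10⁻³ − 2.58×10⁻⁵ = 1.4042×10⁻³ /K; ΔT = 35.24 K
ΔV = 2110 × 1.4042×10⁻³ × 35.24 = 104 mL

104 mL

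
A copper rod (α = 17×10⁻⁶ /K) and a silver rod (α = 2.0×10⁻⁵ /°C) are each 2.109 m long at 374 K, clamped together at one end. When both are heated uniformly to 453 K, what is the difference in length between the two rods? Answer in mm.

0.500 mm

ΔT = 79 K
copper: ΔL = 17×10⁻⁶ × 2.109 m × 79 = 2.8324×10⁻³ m = 2.8324 mm
silver: ΔL = 2.0×10⁻⁵ × 2.109 m × 79 = 3.3322×10⁻³ m = 3.3322 mm
difference = 3.3322 − 2.8324 = 0.4998 mm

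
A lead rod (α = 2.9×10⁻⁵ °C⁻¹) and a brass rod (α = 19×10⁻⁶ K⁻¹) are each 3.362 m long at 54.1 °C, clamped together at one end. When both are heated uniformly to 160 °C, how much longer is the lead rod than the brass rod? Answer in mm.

3.56 mm

ΔT = 105.9 K
lead: ΔL = 2.9×10⁻⁵ × 3.362 m × 105.9 = 1.0325×10⁻² m = 10.325 mm
brass: ΔL = 19×10⁻⁶ × 3.362 m × 105.9 = 6.7647×10⁻³ m = 6.7647 mm
difference = 10.325 − 6.7647 = 3.5603 mm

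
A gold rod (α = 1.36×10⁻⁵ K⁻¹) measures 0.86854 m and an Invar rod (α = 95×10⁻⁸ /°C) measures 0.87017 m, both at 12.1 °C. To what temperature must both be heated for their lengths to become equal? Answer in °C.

T = 160.5 °C

L₁(1 + α₁ΔT) = L₂(1 + α₂ΔT) ⇒ ΔT = (L₂ − L₁)/(α₁L₁ − α₂L₂)
L₂ − L₁ = 0.87017 − 0.86854 = 1.63×10⁻³ m
α₁L₁ − α₂L₂ = 1.36×10⁻⁵×0.86854 − 95×10⁻⁸×0.87017 = 1.09854825×10⁻⁵ m/K
ΔT = 1.63×10⁻³ / 1.09854825×10⁻⁵ = 148.378 K
T = 12.1 + 148.378 = 160.478 °C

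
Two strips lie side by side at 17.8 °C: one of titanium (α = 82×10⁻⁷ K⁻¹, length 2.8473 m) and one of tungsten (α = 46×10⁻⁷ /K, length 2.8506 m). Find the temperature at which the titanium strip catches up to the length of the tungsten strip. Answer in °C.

T = 340.2 °C

L₁(1 + α₁ΔT) = L₂(1 + α₂ΔT) ⇒ ΔT = (L₂ − L₁)/(α₁L₁ − α₂L₂)
L₂ − L₁ = 2.8506 − 2.8473 = 3.30×10⁻³ m
α₁L₁ − α₂L₂ = 82×10⁻⁷×2.8473 − 46×10⁻⁷×2.8506 = 1.02351×10⁻⁵ m/K
ΔT = 3.30×10⁻³ / 1.02351×10⁻⁵ = 322.420 K
T = 17.8 + 322.420 = 340.220 °C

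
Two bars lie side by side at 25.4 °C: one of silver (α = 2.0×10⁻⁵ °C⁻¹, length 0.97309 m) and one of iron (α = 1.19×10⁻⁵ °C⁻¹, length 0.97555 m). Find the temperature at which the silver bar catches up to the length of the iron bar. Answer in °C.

T = 338.7 °C

L₁(1 + α₁ΔT) = L₂(1 + α₂ΔT) ⇒ ΔT = (L₂ − L₁)/(α₁L₁ − α₂L₂)
L₂ − L₁ = 0.97555 − 0.97309 = 2.46×10⁻³ m
α₁L₁ − α₂L₂ = 2.0×10⁻⁵×0.97309 − 1.19×10⁻⁵×0.97555 = 7.852755×10⁻⁶ m/K
ΔT = 2.46×10⁻³ / 7.852755×10⁻⁶ = 313.266 K
T = 25.4 + 313.266 = 338.666 °C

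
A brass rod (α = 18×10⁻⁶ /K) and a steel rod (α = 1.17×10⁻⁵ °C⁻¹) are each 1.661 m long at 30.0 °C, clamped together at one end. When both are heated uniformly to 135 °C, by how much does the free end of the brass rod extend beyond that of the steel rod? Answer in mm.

1.10 mm

ΔT = 105.0 K
brass: ΔL = 18×10⁻⁶ × 1.661 m × 105.0 = 3.1393×10⁻³ m = 3.1393 mm
steel: ΔL = 1.17×10⁻⁵ × 1.661 m × 105.0 = 2.0405×10⁻³ m = 2.0405 mm
difference = 3.1393 − 2.0405 = 1.0988 mm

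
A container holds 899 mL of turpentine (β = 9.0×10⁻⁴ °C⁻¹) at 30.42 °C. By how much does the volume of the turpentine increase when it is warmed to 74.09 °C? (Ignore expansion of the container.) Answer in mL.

ΔV = 35.3 mL

|ΔT| = |74.09 − 30.42| = 43.67 K
ΔV = βV₀ΔT = (9.0×10⁻⁴)(899)(43.67) = 35.3 mL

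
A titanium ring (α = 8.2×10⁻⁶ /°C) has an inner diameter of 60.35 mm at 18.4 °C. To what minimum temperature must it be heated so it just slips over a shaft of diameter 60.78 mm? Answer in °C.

Required Δd = 60.78 − 60.35 = 0.43 mm
Δd = αd₀ΔT ⇒ ΔT = Δd/(αd₀) = 0.43 / (8.2×10⁻⁶ × 60.35) = 868.92 K
T_min = 18.4 + 868.92 = 887.32 °C

T = 887 °C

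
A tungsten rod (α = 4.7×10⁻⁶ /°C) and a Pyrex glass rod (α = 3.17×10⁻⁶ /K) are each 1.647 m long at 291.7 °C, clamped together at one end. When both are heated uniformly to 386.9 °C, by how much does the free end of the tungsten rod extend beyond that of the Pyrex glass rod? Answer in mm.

ΔT = 95.2 K
tungsten: ΔL = 4.7×10⁻⁶ × 1.647 m × 95.2 = 7.3693×10⁻⁴ m = 0.73693 mm
Pyrex glass: ΔL = 3.17×10⁻⁶ × 1.647 m × 95.2 = 4.9704×10⁻⁴ m = 0.49704 mm
difference = 0.73693 − 0.49704 = 0.23989 mm

0.240 mm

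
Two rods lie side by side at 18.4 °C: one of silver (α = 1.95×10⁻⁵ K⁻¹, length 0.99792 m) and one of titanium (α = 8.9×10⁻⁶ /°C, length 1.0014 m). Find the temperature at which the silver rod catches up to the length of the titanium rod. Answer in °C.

T = 348.4 °C

Equal length when α₁L₁ΔT − α₂L₂ΔT = L₂ − L₁ = 3.48×10⁻³ m
α₁L₁ = 1.945944×10⁻⁵, α₂L₂ = 8.91246×10⁻⁶ → Δ(αL) = 1.054698×10⁻⁵ m/K
ΔT = 3.48×10⁻³ / 1.054698×10⁻⁵ = 329.952 K, so T = 18.4 + 329.952 = 348.352 °C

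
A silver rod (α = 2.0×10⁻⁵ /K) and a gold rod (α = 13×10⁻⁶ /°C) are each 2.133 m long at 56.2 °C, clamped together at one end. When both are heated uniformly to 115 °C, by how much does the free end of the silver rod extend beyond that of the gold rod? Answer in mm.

0.878 mm

ΔT = 58.8 K
silver: ΔL = 2.0×10⁻⁵ × 2.133 m × 58.8 = 2.5084×10⁻³ m = 2.5084 mm
gold: ΔL = 13×10⁻⁶ × 2.133 m × 58.8 = 1.6305×10⁻³ m = 1.6305 mm
difference = 2.5084 − 1.6305 = 0.8779 mm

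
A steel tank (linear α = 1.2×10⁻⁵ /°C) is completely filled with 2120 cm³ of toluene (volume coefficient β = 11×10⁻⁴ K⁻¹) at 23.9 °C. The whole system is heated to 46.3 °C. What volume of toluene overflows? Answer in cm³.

The tank also expands: β_container ≈ 3α = 3.6×10⁻⁵ /K
Net overflow = V₀(β_liq − 3α_cont)ΔT
β − 3α = 1.10×10⁻³ − 3.6×10⁻⁵ = 1.064×10⁻³ /K; ΔT = 22.4 K
ΔV = 2120 × 1.064×10⁻³ × 22.4 = 50.5 cm³

50.5 cm³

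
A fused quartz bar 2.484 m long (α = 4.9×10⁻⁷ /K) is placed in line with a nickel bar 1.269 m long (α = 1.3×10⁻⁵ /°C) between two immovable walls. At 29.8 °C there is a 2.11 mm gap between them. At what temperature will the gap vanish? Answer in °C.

T = 149 °C

Gap closes when ΔL₁ + ΔL₂ = 2.11 mm = 2.11×10⁻³ m
(α₁L₁ + α₂L₂)ΔT = g
α₁L₁ + α₂L₂ = 4.9×10⁻⁷×2.484 + 1.3×10⁻⁵×1.269 = 1.771416×10⁻⁵ m/K
ΔT = 2.11×10⁻³ / 1.771416×10⁻⁵ = 119.11 K
T = 29.8 + 119.11 = 148.91 °C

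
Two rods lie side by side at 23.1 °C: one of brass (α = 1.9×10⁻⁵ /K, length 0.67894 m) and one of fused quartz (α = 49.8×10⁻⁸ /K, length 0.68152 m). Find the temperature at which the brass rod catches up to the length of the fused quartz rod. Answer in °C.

T = 228.5 °C

L₁(1 + α₁ΔT) = L₂(1 + α₂ΔT) ⇒ ΔT = (L₂ − L₁)/(α₁L₁ − α₂L₂)
L₂ − L₁ = 0.68152 − 0.67894 = 2.58×10⁻³ m
α₁L₁ − α₂L₂ = 1.9×10⁻⁵×0.67894 − 49.8×10⁻⁸×0.68152 = 1.256046304×10⁻⁵ m/K
ΔT = 2.58×10⁻³ / 1.256046304×10⁻⁵ = 205.406 K
T = 23.1 + 205.406 = 228.506 °C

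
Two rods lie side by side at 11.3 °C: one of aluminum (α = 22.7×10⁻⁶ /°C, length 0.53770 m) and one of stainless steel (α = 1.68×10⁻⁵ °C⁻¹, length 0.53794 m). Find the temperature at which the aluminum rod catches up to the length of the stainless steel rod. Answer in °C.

T = 87.05 °C

L₁(1 + α₁ΔT) = L₂(1 + α₂ΔT) ⇒ ΔT = (L₂ − L₁)/(α₁L₁ − α₂L₂)
L₂ − L₁ = 0.53794 − 0.53770 = 2.40×10⁻⁴ m
α₁L₁ − α₂L₂ = 22.7×10⁻⁶×0.53770 − 1.68×10⁻⁵×0.53794 = 3.168398×10⁻⁶ m/K
ΔT = 2.40×10⁻⁴ / 3.168398×10⁻⁶ = 75.7481 K
T = 11.3 + 75.7481 = 87.0481 °C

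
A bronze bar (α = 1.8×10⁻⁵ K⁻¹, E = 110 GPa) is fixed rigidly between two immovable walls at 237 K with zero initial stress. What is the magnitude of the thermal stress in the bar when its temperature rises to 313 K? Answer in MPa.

Fully constrained: the free strain ε = αΔT is blocked, so σ = Eε = EαΔT.
|ΔT| = 76 K
σ = 110×10⁹ × 1.8×10⁻⁵ × 76 = 1.50×10⁸ Pa

σ = 150 MPa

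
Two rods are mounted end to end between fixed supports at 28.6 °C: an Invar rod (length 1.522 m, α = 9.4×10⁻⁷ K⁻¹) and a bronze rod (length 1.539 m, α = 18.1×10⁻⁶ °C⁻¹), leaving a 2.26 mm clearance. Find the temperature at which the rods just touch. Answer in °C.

T = 106 °C

α₁L₁ = 1.43068×10⁻⁶ m/K, α₂L₂ = 2.78559×10⁻⁵ m/K → total 2.928658×10⁻⁵ m/K
ΔT = g/(α₁L₁+α₂L₂) = 2.26×10⁻³ / 2.928658×10⁻⁵ = 77.17 K
T = 28.6 + 77.17 = 105.77 °C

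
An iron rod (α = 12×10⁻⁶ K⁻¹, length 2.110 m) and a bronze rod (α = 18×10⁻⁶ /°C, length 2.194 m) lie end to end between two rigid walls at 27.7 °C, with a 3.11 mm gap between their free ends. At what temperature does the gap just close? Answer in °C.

Gap closes when ΔL₁ + ΔL₂ = 3.11 mm = 3.11×10⁻³ m
(α₁L₁ + α₂L₂)ΔT = g
α₁L₁ + α₂L₂ = 12×10⁻⁶×2.110 + 18×10⁻⁶×2.194 = 6.4812×10⁻⁵ m/K
ΔT = 3.11×10⁻³ / 6.4812×10⁻⁵ = 47.985 K
T = 27.7 + 47.985 = 75.685 °C

T = 75.7 °C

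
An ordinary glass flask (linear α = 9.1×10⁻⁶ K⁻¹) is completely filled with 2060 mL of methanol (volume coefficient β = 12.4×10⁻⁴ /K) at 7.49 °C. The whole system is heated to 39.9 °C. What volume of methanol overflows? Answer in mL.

The flask also expands: β_container ≈ 3α = 2.73×10⁻⁵ /K
Net overflow = V₀(β_liq − 3α_cont)ΔT
β − 3α = 1.24×10⁻³ − 2.73×10⁻⁵ = 1.2127×10⁻³ /K; ΔT = 32.41 K
ΔV = 2060 × 1.2127×10⁻³ × 32.41 = 81.0 mL

81.0 mL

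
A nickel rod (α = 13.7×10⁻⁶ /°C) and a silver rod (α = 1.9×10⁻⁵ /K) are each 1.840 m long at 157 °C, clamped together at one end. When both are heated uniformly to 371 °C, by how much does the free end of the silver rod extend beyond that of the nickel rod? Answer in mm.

2.09 mm

ΔT = 214 K
nickel: ΔL = 13.7×10⁻⁶ × 1.840 m × 214 = 5.3945×10⁻³ m = 5.3945 mm
silver: ΔL = 1.9×10⁻⁵ × 1.840 m × 214 = 7.4814×10⁻³ m = 7.4814 mm
difference = 7.4814 − 5.3945 = 2.0869 mm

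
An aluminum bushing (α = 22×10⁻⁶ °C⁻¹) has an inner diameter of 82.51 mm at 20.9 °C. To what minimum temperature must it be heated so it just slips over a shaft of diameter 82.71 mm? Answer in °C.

Required Δd = 82.71 − 82.51 = 0.20 mm
Δd = αd₀ΔT ⇒ ΔT = Δd/(αd₀) = 0.20 / (22×10⁻⁶ × 82.51) = 110.18 K
T_min = 20.9 + 110.18 = 131.08 °C

T = 131 °C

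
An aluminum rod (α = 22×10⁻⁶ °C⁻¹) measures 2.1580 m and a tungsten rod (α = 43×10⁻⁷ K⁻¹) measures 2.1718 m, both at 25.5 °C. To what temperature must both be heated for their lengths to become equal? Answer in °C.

Equal length when α₁L₁ΔT − α₂L₂ΔT = L₂ − L₁ = 1.38×10⁻² m
α₁L₁ = 4.7476×10⁻⁵, α₂L₂ = 9.33874×10⁻⁶ → Δ(αL) = 3.813726×10⁻⁵ m/K
ΔT = 1.38×10⁻² / 3.813726×10⁻⁵ = 361.851 K, so T = 25.5 + 361.851 = 387.351 °C

T = 387.4 °C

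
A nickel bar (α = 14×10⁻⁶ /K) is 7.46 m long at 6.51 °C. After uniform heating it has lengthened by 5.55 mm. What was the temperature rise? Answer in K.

ΔT = 53.1 K

ΔL = αL₀ΔT ⇒ ΔT = ΔL / (αL₀)
ΔT = 5.55×10⁻³ m / (14×10⁻⁶ × 7.46 m) = 53.141 K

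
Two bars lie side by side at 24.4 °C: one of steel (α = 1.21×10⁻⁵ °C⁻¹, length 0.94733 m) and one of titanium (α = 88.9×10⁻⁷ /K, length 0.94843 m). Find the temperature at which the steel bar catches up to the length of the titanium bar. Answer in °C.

L₁(1 + α₁ΔT) = L₂(1 + α₂ΔT) ⇒ ΔT = (L₂ − L₁)/(α₁L₁ − α₂L₂)
L₂ − L₁ = 0.94843 − 0.94733 = 1.10×10⁻³ m
α₁L₁ − α₂L₂ = 1.21×10⁻⁵×0.94733 − 88.9×10⁻⁷×0.94843 = 3.0311503×10⁻⁶ m/K
ΔT = 1.10×10⁻³ / 3.0311503×10⁻⁶ = 362.899 K
T = 24.4 + 362.899 = 387.299 °C

T = 387.3 °C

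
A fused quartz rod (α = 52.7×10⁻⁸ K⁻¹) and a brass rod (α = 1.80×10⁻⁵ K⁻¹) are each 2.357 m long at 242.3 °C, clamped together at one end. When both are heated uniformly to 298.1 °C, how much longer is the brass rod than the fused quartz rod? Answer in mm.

2.30 mm

ΔT = 55.8 K
fused quartz: ΔL = 52.7×10⁻⁸ × 2.357 m × 55.8 = 6.9311×10⁻⁵ m = 0.069311 mm
brass: ΔL = 1.80×10⁻⁵ × 2.357 m × 55.8 = 2.3674×10⁻³ m = 2.3674 mm
difference = 2.3674 − 0.069311 = 2.298089 mm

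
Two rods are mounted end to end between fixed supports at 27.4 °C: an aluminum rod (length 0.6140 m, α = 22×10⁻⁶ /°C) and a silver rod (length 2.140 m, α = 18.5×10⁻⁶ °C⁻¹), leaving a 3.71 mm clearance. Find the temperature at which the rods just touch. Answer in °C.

α₁L₁ = 1.3508×10⁻⁵ m/K, α₂L₂ = 3.959×10⁻⁵ m/K → total 5.3098×10⁻⁵ m/K
ΔT = g/(α₁L₁+α₂L₂) = 3.71×10⁻³ / 5.3098×10⁻⁵ = 69.871 K
T = 27.4 + 69.871 = 97.271 °C

T = 97.3 °C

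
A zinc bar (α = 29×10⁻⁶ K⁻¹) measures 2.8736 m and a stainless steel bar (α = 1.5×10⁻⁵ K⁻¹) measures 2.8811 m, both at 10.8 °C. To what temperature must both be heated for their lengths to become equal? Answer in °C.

T = 197.7 °C

L₁(1 + α₁ΔT) = L₂(1 + α₂ΔT) ⇒ ΔT = (L₂ − L₁)/(α₁L₁ − α₂L₂)
L₂ − L₁ = 2.8811 − 2.8736 = 7.50×10⁻³ m
α₁L₁ − α₂L₂ = 29×10⁻⁶×2.8736 − 1.5×10⁻⁵×2.8811 = 4.01179×10⁻⁵ m/K
ΔT = 7.50×10⁻³ / 4.01179×10⁻⁵ = 186.949 K
T = 10.8 + 186.949 = 197.749 °C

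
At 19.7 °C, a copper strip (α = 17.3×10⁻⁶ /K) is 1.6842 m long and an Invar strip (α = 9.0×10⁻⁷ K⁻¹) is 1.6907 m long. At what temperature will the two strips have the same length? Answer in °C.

T = 255.1 °C

Equal length when α₁L₁ΔT − α₂L₂ΔT = L₂ − L₁ = 6.50×10⁻³ m
α₁L₁ = 2.913666×10⁻⁵, α₂L₂ = 1.52163×10⁻⁶ → Δ(αL) = 2.761503×10⁻⁵ m/K
ΔT = 6.50×10⁻³ / 2.761503×10⁻⁵ = 235.379 K, so T = 19.7 + 235.379 = 255.079 °C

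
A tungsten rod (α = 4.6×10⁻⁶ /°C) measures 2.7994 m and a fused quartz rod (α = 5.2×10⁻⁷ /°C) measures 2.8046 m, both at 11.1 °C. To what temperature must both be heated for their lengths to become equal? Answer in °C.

Equal length when α₁L₁ΔT − α₂L₂ΔT = L₂ − L₁ = 5.20×10⁻³ m
α₁L₁ = 1.287724×10⁻⁵, α₂L₂ = 1.458392×10⁻⁶ → Δ(αL) = 1.1418848×10⁻⁵ m/K
ΔT = 5.20×10⁻³ / 1.1418848×10⁻⁵ = 455.387 K, so T = 11.1 + 455.387 = 466.487 °C

T = 466.5 °C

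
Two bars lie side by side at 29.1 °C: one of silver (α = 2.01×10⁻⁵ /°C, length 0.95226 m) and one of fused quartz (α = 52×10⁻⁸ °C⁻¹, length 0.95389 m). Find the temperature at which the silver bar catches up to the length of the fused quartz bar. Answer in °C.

T = 116.5 °C

L₁(1 + α₁ΔT) = L₂(1 + α₂ΔT) ⇒ ΔT = (L₂ − L₁)/(α₁L₁ − α₂L₂)
L₂ − L₁ = 0.95389 − 0.95226 = 1.63×10⁻³ m
α₁L₁ − α₂L₂ = 2.01×10⁻⁵×0.95226 − 52×10⁻⁸×0.95389 = 1.86444032×10⁻⁵ m/K
ΔT = 1.63×10⁻³ / 1.86444032×10⁻⁵ = 87.426 K
T = 29.1 + 87.426 = 116.526 °C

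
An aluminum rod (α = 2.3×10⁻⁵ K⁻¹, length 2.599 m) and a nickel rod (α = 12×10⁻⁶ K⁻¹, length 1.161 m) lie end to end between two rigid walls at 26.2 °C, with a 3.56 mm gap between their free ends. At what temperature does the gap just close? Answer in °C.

T = 74.5 °C

α₁L₁ = 5.9777×10⁻⁵ m/K, α₂L₂ = 1.3932×10⁻⁵ m/K → total 7.3709×10⁻⁵ m/K
ΔT = g/(α₁L₁+α₂L₂) = 3.56×10⁻³ / 7.3709×10⁻⁵ = 48.298 K
T = 26.2 + 48.298 = 74.498 °C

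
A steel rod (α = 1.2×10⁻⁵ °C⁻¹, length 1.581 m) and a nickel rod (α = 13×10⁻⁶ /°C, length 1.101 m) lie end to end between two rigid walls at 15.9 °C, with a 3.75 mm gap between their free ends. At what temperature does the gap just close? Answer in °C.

Gap closes when ΔL₁ + ΔL₂ = 3.75 mm = 3.75×10⁻³ m
(α₁L₁ + α₂L₂)ΔT = g
α₁L₁ + α₂L₂ = 1.2×10⁻⁵×1.581 + 13×10⁻⁶×1.101 = 3.3285×10⁻⁵ m/K
ΔT = 3.75×10⁻³ / 3.3285×10⁻⁵ = 112.66 K
T = 15.9 + 112.66 = 128.56 °C

T = 129 °C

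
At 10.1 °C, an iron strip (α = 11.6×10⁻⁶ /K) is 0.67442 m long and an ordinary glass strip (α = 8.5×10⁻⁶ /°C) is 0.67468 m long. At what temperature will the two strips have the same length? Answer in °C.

L₁(1 + α₁ΔT) = L₂(1 + α₂ΔT) ⇒ ΔT = (L₂ − L₁)/(α₁L₁ − α₂L₂)
L₂ − L₁ = 0.67468 − 0.67442 = 2.60×10⁻⁴ m
α₁L₁ − α₂L₂ = 11.6×10⁻⁶×0.67442 − 8.5×10⁻⁶×0.67468 = 2.088492×10⁻⁶ m/K
ΔT = 2.60×10⁻⁴ / 2.088492×10⁻⁶ = 124.492 K
T = 10.1 + 124.492 = 134.592 °C

T = 134.6 °C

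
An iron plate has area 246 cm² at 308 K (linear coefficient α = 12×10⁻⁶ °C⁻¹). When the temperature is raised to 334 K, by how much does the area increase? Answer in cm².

ΔA = 0.154 cm²

Area coefficient ≈ 2α; |ΔT| = 26 K
ΔA = 2αA₀ΔT = 2(12×10⁻⁶)(246)(26) = 0.154 cm²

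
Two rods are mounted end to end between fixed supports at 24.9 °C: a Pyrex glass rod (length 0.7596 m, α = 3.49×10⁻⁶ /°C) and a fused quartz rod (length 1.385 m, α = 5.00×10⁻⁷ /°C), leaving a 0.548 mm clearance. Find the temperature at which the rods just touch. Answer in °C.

T = 189 °C

α₁L₁ = 2.651004×10⁻⁶ m/K, α₂L₂ = 6.925×10⁻⁷ m/K → total 3.343504×10⁻⁶ m/K
ΔT = g/(α₁L₁+α₂L₂) = 5.48×10⁻⁴ / 3.343504×10⁻⁶ = 163.90 K
T = 24.9 + 163.90 = 188.80 °C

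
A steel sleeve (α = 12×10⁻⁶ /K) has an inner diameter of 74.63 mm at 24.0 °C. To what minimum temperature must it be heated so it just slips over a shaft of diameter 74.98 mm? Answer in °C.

T = 415 °C

Required Δd = 74.98 − 74.63 = 0.35 mm
Δd = αd₀ΔT ⇒ ΔT = Δd/(αd₀) = 0.35 / (12×10⁻⁶ × 74.63) = 390.82 K
T_min = 24.0 + 390.82 = 414.82 °C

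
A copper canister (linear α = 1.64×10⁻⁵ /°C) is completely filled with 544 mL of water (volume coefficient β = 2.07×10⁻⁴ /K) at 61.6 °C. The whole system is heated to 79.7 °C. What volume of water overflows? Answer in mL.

1.55 mL

The canister also expands: β_container ≈ 3α = 4.92×10⁻⁵ /K
Net overflow = V₀(β_liq − 3α_cont)ΔT
β − 3α = 2.07×10⁻⁴ − 4.92×10⁻⁵ = 1.578×10⁻⁴ /K; ΔT = 18.1 K
ΔV = 544 × 1.578×10⁻⁴ × 18.1 = 1.55 mL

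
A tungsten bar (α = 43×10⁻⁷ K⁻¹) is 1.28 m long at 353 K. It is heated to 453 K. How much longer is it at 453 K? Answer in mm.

ΔL = 0.550 mm

|ΔT| = |453 − 353| = 100 K
ΔL = αL₀ΔT = (43×10⁻⁷)(1.28)(100) = 5.50×10⁻⁴ m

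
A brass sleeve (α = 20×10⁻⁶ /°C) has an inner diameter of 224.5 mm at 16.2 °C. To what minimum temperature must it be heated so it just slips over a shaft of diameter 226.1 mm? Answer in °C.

Required Δd = 226.1 − 224.5 = 1.6 mm
Δd = αd₀ΔT ⇒ ΔT = Δd/(αd₀) = 1.6 / (20×10⁻⁶ × 224.5) = 356.35 K
T_min = 16.2 + 356.35 = 372.55 °C

T = 373 °C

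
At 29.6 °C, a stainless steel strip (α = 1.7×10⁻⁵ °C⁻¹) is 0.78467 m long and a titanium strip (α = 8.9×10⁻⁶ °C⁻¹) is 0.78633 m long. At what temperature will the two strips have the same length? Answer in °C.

L₁(1 + α₁ΔT) = L₂(1 + α₂ΔT) ⇒ ΔT = (L₂ − L₁)/(α₁L₁ − α₂L₂)
L₂ − L₁ = 0.78633 − 0.78467 = 1.66×10⁻³ m
α₁L₁ − α₂L₂ = 1.7×10⁻⁵×0.78467 − 8.9×10⁻⁶×0.78633 = 6.341053×10⁻⁶ m/K
ΔT = 1.66×10⁻³ / 6.341053×10⁻⁶ = 261.786 K
T = 29.6 + 261.786 = 291.386 °C

T = 291.4 °C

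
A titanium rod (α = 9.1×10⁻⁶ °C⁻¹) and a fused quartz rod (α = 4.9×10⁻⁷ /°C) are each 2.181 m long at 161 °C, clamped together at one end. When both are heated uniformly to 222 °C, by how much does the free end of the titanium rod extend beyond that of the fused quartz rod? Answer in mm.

ΔT = 61 K
titanium: ΔL = 9.1×10⁻⁶ × 2.181 m × 61 = 1.2107×10⁻³ m = 1.2107 mm
fused quartz: ΔL = 4.9×10⁻⁷ × 2.181 m × 61 = 6.5190×10⁻⁵ m = 0.065190 mm
difference = 1.2107 − 0.065190 = 1.14551 mm

1.15 mm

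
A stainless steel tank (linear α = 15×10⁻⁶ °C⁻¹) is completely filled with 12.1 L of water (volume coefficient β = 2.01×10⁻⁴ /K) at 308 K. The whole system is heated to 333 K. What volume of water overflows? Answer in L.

0.0472 L

The tank also expands: β_container ≈ 3α = 4.5×10⁻⁵ /K
Net overflow = V₀(β_liq − 3α_cont)ΔT
β − 3α = 2.01×10⁻⁴ − 4.5×10⁻⁵ = 1.56×10⁻⁴ /K; ΔT = 25 K
ΔV = 12.1 × 1.56×10⁻⁴ × 25 = 0.0472 L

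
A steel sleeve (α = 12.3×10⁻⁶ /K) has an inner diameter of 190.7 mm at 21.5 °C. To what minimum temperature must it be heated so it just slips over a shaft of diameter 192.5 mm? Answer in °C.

Required Δd = 192.5 − 190.7 = 1.8 mm
Δd = αd₀ΔT ⇒ ΔT = Δd/(αd₀) = 1.8 / (12.3×10⁻⁶ × 190.7) = 767.39 K
T_min = 21.5 + 767.39 = 788.89 °C

T = 789 °C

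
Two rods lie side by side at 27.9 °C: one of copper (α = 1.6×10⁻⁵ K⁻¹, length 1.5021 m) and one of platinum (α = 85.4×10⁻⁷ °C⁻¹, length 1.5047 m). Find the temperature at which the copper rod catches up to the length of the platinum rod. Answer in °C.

Equal length when α₁L₁ΔT − α₂L₂ΔT = L₂ − L₁ = 2.60×10⁻³ m
α₁L₁ = 2.40336×10⁻⁵, α₂L₂ = 1.2850138×10⁻⁵ → Δ(αL) = 1.1183462×10⁻⁵ m/K
ΔT = 2.60×10⁻³ / 1.1183462×10⁻⁵ = 232.486 K, so T = 27.9 + 232.486 = 260.386 °C

T = 260.4 °C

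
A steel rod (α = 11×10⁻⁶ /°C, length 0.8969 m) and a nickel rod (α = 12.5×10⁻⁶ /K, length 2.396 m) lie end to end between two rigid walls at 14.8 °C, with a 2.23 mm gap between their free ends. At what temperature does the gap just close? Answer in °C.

T = 70.8 °C

Gap closes when ΔL₁ + ΔL₂ = 2.23 mm = 2.23×10⁻³ m
(α₁L₁ + α₂L₂)ΔT = g
α₁L₁ + α₂L₂ = 11×10⁻⁶×0.8969 + 12.5×10⁻⁶×2.396 = 3.98159×10⁻⁵ m/K
ΔT = 2.23×10⁻³ / 3.98159×10⁻⁵ = 56.008 K
T = 14.8 + 56.008 = 70.808 °C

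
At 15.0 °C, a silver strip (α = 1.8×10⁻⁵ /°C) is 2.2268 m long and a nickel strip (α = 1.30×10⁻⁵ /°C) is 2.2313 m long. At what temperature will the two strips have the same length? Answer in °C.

T = 421.3 °C

L₁(1 + α₁ΔT) = L₂(1 + α₂ΔT) ⇒ ΔT = (L₂ − L₁)/(α₁L₁ − α₂L₂)
L₂ − L₁ = 2.2313 − 2.2268 = 4.50×10⁻³ m
α₁L₁ − α₂L₂ = 1.8×10⁻⁵×2.2268 − 1.30×10⁻⁵×2.2313 = 1.10755×10⁻⁵ m/K
ΔT = 4.50×10⁻³ / 1.10755×10⁻⁵ = 406.302 K
T = 15.0 + 406.302 = 421.302 °C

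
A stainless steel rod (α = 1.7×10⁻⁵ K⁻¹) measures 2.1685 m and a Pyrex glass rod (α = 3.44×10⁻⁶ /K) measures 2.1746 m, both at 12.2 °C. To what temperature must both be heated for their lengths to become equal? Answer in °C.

T = 219.8 °C

Equal length when α₁L₁ΔT − α₂L₂ΔT = L₂ − L₁ = 6.10×10⁻³ m
α₁L₁ = 3.68645×10⁻⁵, α₂L₂ = 7.480624×10⁻⁶ → Δ(αL) = 2.9383876×10⁻⁵ m/K
ΔT = 6.10×10⁻³ / 2.9383876×10⁻⁵ = 207.597 K, so T = 12.2 + 207.597 = 219.797 °C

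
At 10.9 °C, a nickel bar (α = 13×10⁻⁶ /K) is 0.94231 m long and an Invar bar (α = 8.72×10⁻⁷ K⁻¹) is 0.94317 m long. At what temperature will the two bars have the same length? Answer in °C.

T = 86.16 °C

L₁(1 + α₁ΔT) = L₂(1 + α₂ΔT) ⇒ ΔT = (L₂ − L₁)/(α₁L₁ − α₂L₂)
L₂ − L₁ = 0.94317 − 0.94231 = 8.60×10⁻⁴ m
α₁L₁ − α₂L₂ = 13×10⁻⁶×0.94231 − 8.72×10⁻⁷×0.94317 = 1.142758576×10⁻⁵ m/K
ΔT = 8.60×10⁻⁴ / 1.142758576×10⁻⁵ = 75.2565 K
T = 10.9 + 75.2565 = 86.1565 °C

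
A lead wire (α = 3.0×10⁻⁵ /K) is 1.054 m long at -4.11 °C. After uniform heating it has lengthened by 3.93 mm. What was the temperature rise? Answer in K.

ΔL = αL₀ΔT ⇒ ΔT = ΔL / (αL₀)
ΔT = 3.93×10⁻³ m / (3.0×10⁻⁵ × 1.054 m) = 124.29 K

ΔT = 124 K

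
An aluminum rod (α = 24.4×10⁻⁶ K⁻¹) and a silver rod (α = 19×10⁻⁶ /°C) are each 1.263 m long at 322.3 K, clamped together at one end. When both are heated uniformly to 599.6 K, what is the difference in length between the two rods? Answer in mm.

1.89 mm

ΔT = 277.3 K
aluminum: ΔL = 24.4×10⁻⁶ × 1.263 m × 277.3 = 8.5456×10⁻³ m = 8.5456 mm
silver: ΔL = 19×10⁻⁶ × 1.263 m × 277.3 = 6.6544×10⁻³ m = 6.6544 mm
difference = 8.5456 − 6.6544 = 1.8912 mm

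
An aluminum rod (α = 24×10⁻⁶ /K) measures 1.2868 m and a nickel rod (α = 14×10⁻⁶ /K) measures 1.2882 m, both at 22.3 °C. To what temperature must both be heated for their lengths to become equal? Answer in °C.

Equal length when α₁L₁ΔT − α₂L₂ΔT = L₂ − L₁ = 1.40×10⁻³ m
α₁L₁ = 3.08832×10⁻⁵, α₂L₂ = 1.80348×10⁻⁵ → Δ(αL) = 1.28484×10⁻⁵ m/K
ΔT = 1.40×10⁻³ / 1.28484×10⁻⁵ = 108.963 K, so T = 22.3 + 108.963 = 131.263 °C

T = 131.3 °C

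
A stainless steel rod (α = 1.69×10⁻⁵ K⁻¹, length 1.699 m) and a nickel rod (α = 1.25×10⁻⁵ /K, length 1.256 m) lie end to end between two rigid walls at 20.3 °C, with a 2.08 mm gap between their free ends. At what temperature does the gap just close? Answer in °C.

α₁L₁ = 2.87131×10⁻⁵ m/K, α₂L₂ = 1.570×10⁻⁵ m/K → total 4.44131×10⁻⁵ m/K
ΔT = g/(α₁L₁+α₂L₂) = 2.08×10⁻³ / 4.44131×10⁻⁵ = 46.833 K
T = 20.3 + 46.833 = 67.133 °C

T = 67.1 °C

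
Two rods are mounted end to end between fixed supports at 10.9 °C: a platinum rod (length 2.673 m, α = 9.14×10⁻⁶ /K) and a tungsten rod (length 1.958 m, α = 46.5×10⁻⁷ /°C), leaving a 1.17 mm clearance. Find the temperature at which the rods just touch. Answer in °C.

α₁L₁ = 2.443122×10⁻⁵ m/K, α₂L₂ = 9.1047×10⁻⁶ m/K → total 3.353592×10⁻⁵ m/K
ΔT = g/(α₁L₁+α₂L₂) = 1.17×10⁻³ / 3.353592×10⁻⁵ = 34.888 K
T = 10.9 + 34.888 = 45.788 °C

T = 45.8 °C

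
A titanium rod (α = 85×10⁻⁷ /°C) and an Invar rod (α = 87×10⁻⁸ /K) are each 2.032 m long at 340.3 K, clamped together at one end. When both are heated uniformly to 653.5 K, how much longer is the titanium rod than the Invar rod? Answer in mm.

4.86 mm

ΔT = 313.2 K
titanium: ΔL = 85×10⁻⁷ × 2.032 m × 313.2 = 5.4096×10⁻³ m = 5.4096 mm
Invar: ΔL = 87×10⁻⁸ × 2.032 m × 313.2 = 5.5369×10⁻⁴ m = 0.55369 mm
difference = 5.4096 − 0.55369 = 4.85591 mm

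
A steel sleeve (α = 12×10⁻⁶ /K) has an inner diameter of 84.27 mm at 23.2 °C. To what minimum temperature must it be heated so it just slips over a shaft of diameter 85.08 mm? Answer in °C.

T = 824 °C

Required Δd = 85.08 − 84.27 = 0.81 mm
Δd = αd₀ΔT ⇒ ΔT = Δd/(αd₀) = 0.81 / (12×10⁻⁶ × 84.27) = 801.00 K
T_min = 23.2 + 801.00 = 824.20 °C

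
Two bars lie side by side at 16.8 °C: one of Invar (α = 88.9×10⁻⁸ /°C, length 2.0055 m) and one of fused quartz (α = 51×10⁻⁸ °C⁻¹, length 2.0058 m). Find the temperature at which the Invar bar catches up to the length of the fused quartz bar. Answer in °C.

Equal length when α₁L₁ΔT − α₂L₂ΔT = L₂ − L₁ = 3.00×10⁻⁴ m
α₁L₁ = 1.7828895×10⁻⁶, α₂L₂ = 1.022958×10⁻⁶ → Δ(αL) = 7.599315×10⁻⁷ m/K
ΔT = 3.00×10⁻⁴ / 7.599315×10⁻⁷ = 394.772 K, so T = 16.8 + 394.772 = 411.572 °C

T = 411.6 °C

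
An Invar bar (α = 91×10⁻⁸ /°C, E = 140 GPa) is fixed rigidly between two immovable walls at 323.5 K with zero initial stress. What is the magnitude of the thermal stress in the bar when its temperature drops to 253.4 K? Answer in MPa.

σ = 8.93 MPa

Fully constrained: the free strain ε = αΔT is blocked, so σ = Eε = EαΔT.
|ΔT| = 70.1 K
σ = 140×10⁹ × 91×10⁻⁸ × 70.1 = 8.93×10⁶ Pa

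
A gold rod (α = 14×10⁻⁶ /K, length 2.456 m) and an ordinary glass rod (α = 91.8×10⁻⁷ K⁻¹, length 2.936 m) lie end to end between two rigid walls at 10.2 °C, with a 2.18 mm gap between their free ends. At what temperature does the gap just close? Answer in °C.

Gap closes when ΔL₁ + ΔL₂ = 2.18 mm = 2.18×10⁻³ m
(α₁L₁ + α₂L₂)ΔT = g
α₁L₁ + α₂L₂ = 14×10⁻⁶×2.456 + 91.8×10⁻⁷×2.936 = 6.133648×10⁻⁵ m/K
ΔT = 2.18×10⁻³ / 6.133648×10⁻⁵ = 35.542 K
T = 10.2 + 35.542 = 45.742 °C

T = 45.7 °C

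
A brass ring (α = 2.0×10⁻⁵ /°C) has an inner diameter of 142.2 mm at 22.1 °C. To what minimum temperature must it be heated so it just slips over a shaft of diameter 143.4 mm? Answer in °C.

T = 444 °C

Required Δd = 143.4 − 142.2 = 1.2 mm
Δd = αd₀ΔT ⇒ ΔT = Δd/(αd₀) = 1.2 / (2.0×10⁻⁵ × 142.2) = 421.94 K
T_min = 22.1 + 421.94 = 444.04 °C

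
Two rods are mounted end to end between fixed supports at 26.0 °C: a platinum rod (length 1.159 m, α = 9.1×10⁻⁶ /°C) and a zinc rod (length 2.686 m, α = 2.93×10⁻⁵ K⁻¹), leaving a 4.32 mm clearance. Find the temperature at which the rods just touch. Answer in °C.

α₁L₁ = 1.05469×10⁻⁵ m/K, α₂L₂ = 7.86998×10⁻⁵ m/K → total 8.92467×10⁻⁵ m/K
ΔT = g/(α₁L₁+α₂L₂) = 4.32×10⁻³ / 8.92467×10⁻⁵ = 48.405 K
T = 26.0 + 48.405 = 74.405 °C

T = 74.4 °C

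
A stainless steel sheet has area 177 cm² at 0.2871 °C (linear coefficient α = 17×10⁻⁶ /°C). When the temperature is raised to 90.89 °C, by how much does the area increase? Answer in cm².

Area coefficient ≈ 2α; |ΔT| = 90.6029 K
ΔA = 2αA₀ΔT = 2(17×10⁻⁶)(177)(90.6029) = 0.545 cm²

ΔA = 0.545 cm²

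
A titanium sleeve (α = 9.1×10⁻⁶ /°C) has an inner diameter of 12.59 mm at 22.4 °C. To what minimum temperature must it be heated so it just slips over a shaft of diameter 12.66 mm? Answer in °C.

Required Δd = 12.66 − 12.59 = 0.07 mm
Δd = αd₀ΔT ⇒ ΔT = Δd/(αd₀) = 0.07 / (9.1×10⁻⁶ × 12.59) = 610.99 K
T_min = 22.4 + 610.99 = 633.39 °C

T = 633 °C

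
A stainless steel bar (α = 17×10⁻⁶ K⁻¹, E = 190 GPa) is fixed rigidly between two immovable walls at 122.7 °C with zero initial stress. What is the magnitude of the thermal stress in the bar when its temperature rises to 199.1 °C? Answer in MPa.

σ = 247 MPa

Fully constrained: the free strain ε = αΔT is blocked, so σ = Eε = EαΔT.
|ΔT| = 76.4 K
σ = 190×10⁹ × 17×10⁻⁶ × 76.4 = 2.47×10⁸ Pa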